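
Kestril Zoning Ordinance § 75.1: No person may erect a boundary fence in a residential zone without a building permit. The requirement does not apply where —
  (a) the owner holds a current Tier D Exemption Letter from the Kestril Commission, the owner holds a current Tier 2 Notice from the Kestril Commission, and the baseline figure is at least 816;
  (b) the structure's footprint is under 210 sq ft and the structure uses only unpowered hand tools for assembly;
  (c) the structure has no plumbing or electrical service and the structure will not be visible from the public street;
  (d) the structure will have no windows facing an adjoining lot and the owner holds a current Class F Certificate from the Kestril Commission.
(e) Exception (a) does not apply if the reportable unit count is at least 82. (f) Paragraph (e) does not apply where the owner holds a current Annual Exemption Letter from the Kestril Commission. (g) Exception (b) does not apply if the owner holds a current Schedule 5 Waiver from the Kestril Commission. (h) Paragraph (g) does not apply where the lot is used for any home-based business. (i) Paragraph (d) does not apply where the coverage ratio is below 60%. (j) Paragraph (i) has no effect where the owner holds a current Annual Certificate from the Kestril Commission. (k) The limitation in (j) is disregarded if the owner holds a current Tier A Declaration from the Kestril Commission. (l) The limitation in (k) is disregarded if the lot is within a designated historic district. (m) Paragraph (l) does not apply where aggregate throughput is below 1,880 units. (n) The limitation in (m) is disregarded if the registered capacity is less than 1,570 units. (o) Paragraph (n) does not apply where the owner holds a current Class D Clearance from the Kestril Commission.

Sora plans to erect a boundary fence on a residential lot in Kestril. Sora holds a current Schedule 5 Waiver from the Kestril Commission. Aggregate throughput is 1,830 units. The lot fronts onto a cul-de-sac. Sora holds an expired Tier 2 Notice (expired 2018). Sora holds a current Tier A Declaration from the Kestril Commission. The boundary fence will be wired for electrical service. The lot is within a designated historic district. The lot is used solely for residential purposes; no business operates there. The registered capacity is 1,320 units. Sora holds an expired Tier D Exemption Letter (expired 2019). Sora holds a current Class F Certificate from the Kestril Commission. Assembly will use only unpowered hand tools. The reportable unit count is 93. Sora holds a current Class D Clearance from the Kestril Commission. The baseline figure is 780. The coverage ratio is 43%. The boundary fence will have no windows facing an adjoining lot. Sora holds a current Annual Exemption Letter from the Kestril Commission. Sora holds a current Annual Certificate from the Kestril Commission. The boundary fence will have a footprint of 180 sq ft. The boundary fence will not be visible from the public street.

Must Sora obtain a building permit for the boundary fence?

Exception (a) does not apply: the Tier D Exemption Letter is not current.
Exception (b) is satisfied on its face — the structure's footprint is 180 sq ft, under the 210 sq ft limit; assembly uses only hand tools. But applying paragraphs (g)–(h): (g) operates — a current Schedule 5 Waiver is held. (h) does not operate here (the lot is solely residential), so (g) stands. Exception (b) does not apply.
Exception (c) does not apply: electrical service is planned.
Exception (d)'s conditions are all satisfied: no windows face an adjoining lot; a current Class F Certificate is held. But: (i) operates against (d): the coverage ratio is 43%, below the 60% limit. (j) would limit (i) — a current Annual Certificate is held — but (k) sets (j) aside: (k) operates against (j): a current Tier A Declaration is held. (l) would limit (k) — the lot is in a historic district — but (m) sets (l) aside: (m) operates against (l): aggregate throughput is 1,830 units, below the 1,880 units limit. (n) operates (the registered capacity is 1,320 units, less than the 1,570 units limit), but is displaced by (o): (o) is triggered — a current Class D Clearance is held. Exception (d) does not apply.
Every exception is unavailable, so the rule governs.

Yes — Sora must obtain a building permit.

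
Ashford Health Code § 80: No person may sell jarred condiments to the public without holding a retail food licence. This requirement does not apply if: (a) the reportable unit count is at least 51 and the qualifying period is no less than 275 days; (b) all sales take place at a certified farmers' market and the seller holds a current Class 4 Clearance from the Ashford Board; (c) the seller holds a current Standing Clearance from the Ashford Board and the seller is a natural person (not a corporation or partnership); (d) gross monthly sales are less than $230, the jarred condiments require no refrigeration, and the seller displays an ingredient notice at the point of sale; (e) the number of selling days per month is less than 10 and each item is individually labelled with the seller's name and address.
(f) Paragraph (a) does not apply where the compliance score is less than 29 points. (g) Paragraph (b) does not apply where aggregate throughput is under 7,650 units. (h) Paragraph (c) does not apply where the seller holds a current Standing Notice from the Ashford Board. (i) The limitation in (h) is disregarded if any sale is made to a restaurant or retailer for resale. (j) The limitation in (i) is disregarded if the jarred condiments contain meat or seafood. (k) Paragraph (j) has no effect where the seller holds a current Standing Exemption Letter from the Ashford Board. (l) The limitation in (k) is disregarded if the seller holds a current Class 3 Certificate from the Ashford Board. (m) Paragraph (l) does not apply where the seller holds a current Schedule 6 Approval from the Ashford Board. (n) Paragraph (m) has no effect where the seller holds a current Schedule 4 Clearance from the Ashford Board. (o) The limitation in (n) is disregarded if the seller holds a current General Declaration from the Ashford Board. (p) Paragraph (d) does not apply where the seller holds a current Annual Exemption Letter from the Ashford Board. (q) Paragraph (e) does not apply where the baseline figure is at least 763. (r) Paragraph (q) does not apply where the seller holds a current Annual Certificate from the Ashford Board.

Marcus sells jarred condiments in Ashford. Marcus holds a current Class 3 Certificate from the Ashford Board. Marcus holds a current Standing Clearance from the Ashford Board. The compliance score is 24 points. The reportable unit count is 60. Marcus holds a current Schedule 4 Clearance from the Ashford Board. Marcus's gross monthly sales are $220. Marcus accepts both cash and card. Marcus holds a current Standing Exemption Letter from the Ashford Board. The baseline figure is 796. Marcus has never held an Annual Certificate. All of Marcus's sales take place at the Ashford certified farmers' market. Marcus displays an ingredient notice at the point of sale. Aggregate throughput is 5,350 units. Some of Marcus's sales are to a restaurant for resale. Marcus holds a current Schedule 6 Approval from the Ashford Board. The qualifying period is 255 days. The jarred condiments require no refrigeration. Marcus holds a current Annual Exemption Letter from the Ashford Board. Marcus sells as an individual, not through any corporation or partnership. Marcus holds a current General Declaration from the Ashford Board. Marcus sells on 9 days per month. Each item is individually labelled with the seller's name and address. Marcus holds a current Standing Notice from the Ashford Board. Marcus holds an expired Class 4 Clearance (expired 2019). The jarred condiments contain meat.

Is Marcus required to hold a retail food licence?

No — exception (c) applies; Marcus is not required to hold a retail food licence.

Exception (a) fails — the qualifying period is 255 days, short of 275 days.
Exception (b) does not apply: there is no Class 4 Clearance in force.
Exception (c): a current Standing Clearance is held; the seller is a natural person — every condition holds. Considering the limiting provisions: (h) would limit (c) — a current Standing Notice is held — but (i) sets (h) aside: (i) operates against (h): some sales are to a restaurant for resale. (j) is engaged (the jarred condiments contain meat), but is set aside by (k): (k) operates — a current Standing Exemption Letter is held. (l) is engaged (a current Class 3 Certificate is held), but is set aside by (m): (m) operates — a current Schedule 6 Approval is held. (n) would limit (m) — a current Schedule 4 Clearance is held — but (o) sets (n) aside: (o) operates against (n): a current General Declaration is held. So (c) applies.
All of (d)'s requirements are met (gross monthly sales are $220, less than the $230 limit; the jarred condiments are shelf-stable; an ingredient notice is displayed). But: (p) applies — a current Annual Exemption Letter is held. Exception (d) does not apply.
Exception (e): the number of selling days per month is 9, less than the 10 limit; items are individually labelled — every condition holds. However, paragraphs (q)–(r) must be considered: (q) operates — the baseline figure is 796, meeting the 763 threshold. (r) does not operate here (there is no Annual Certificate in force), so (q) stands. Exception (e) does not apply.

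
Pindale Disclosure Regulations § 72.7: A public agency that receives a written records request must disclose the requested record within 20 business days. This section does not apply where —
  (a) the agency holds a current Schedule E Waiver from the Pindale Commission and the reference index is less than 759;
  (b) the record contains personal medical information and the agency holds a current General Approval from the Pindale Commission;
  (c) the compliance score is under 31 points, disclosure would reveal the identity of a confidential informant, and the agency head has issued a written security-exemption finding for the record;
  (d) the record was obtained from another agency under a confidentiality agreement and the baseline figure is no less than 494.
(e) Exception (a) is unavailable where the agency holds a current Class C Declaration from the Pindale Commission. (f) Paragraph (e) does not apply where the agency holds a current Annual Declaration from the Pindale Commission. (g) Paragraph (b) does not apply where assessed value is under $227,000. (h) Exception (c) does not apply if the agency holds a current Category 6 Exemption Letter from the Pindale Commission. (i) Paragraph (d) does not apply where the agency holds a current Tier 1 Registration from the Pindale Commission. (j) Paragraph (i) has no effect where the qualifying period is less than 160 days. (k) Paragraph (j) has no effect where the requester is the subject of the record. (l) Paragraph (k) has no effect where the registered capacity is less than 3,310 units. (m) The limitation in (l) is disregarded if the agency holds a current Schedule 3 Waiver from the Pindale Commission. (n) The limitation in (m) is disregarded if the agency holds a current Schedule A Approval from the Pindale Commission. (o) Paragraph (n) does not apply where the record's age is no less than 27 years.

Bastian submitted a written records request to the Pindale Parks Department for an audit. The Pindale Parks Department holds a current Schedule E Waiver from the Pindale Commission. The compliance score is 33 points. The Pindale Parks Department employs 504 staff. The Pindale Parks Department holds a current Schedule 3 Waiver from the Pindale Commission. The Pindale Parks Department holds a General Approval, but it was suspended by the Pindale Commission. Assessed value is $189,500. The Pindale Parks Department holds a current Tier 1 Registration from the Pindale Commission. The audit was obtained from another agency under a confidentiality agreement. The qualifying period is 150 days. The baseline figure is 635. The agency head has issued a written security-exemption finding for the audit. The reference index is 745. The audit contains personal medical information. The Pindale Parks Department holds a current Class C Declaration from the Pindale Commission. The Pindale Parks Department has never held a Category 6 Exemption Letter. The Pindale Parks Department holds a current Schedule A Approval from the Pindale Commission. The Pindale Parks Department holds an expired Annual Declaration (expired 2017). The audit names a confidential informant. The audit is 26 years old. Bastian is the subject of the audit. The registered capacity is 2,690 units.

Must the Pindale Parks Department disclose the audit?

No — exception (d) applies; the Pindale Parks Department is not required to disclose the audit.

Exception (a)'s conditions are all satisfied: a current Schedule E Waiver is held; the reference index is 745, less than the 759 limit. But applying paragraphs (e)–(f): (e) is engaged — a current Class C Declaration is held. (f) is not engaged (no current Annual Declaration is held), so (e) stands. (a) is therefore removed.
Exception (b) requires that the agency holds a current General Approval from the Pindale Commission; but no current General Approval is held, so (b) is unavailable.
Exception (c) does not apply: the compliance score is 33 points, not under 31 points.
Exception (d) is satisfied on its face — the audit was obtained under a confidentiality agreement; the baseline figure is 635, meeting the 494 threshold. Applying paragraphs (i)–(o): (i) applies (a current Tier 1 Registration is held), but is displaced by (j): (j) operates against (i): the qualifying period is 150 days, less than the 160 days limit. (k) would limit (j) — Bastian is the subject of the audit — but (l) sets (k) aside: (l) operates against (k): the registered capacity is 2,690 units, less than the 3,310 units limit. (m) would limit (l) — a current Schedule 3 Waiver is held — but (n) sets (m) aside: (n) operates against (m): a current Schedule A Approval is held. (o) is inapplicable (the record's age is 26 years, short of 27 years), so (n) stands. Exception (d) stands.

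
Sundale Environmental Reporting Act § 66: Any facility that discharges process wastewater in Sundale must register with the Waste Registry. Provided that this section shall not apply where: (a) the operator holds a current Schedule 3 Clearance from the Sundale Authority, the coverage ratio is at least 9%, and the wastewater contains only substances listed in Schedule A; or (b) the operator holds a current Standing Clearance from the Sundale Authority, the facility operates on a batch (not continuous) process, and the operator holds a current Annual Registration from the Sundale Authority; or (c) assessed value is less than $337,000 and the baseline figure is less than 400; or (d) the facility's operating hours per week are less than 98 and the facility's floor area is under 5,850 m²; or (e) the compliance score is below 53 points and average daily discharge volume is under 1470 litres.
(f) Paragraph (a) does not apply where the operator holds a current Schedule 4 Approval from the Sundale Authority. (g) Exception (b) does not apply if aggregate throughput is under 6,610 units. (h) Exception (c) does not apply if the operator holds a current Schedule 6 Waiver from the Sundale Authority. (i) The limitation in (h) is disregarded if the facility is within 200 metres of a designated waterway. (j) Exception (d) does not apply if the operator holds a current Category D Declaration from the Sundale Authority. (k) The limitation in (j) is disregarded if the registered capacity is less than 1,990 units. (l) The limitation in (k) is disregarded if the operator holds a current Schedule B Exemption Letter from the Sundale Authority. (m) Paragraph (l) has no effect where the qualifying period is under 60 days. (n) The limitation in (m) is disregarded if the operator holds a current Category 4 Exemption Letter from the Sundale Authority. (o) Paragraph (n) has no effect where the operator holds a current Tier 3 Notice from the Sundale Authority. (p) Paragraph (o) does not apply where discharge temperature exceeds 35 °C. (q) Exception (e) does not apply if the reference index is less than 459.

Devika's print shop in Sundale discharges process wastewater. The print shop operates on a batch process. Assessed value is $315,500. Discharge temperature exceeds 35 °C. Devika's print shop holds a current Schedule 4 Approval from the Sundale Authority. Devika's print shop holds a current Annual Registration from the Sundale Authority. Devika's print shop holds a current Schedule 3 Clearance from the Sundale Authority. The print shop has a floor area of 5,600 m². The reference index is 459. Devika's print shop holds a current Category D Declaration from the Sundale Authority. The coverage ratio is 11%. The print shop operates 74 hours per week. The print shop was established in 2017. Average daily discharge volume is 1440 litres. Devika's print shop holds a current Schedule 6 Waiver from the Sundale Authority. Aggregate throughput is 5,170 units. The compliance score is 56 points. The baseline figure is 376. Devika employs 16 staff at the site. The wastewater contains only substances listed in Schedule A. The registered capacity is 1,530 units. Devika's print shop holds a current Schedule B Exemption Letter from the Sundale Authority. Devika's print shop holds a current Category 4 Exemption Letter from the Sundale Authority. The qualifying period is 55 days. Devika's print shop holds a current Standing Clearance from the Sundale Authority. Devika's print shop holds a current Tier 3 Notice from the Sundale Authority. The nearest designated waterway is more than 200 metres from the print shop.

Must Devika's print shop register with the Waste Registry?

Yes — Devika's print shop must register with the Waste Registry.

Exception (a): a current Schedule 3 Clearance is held; the coverage ratio is 11%, meeting the 9% threshold; the wastewater is Schedule-A-only — every condition holds. However, paragraph (f) must be considered: (f) operates against (a): a current Schedule 4 Approval is held. (a) is therefore removed.
Exception (b) is satisfied on its face — a current Standing Clearance is held; the facility operates on a batch process; a current Annual Registration is held. But: (g) operates against (b): aggregate throughput is 5,170 units, under the 6,610 units limit. Exception (b) does not apply.
Exception (c): assessed value is $315,500, less than the $337,000 limit; the baseline figure is 376, less than the 400 limit — every condition holds. But: (h) operates against (c): a current Schedule 6 Waiver is held. (i) is not engaged (the print shop is more than 200 m from any designated waterway), so (h) stands. So (c) is unavailable.
Exception (d)'s conditions are all satisfied: the facility's operating hours per week are 74, less than the 98 limit; the facility's floor area is 5,600 m², under the 5,850 m² limit. Turning to paragraphs (j)–(p): (j) operates against (d): a current Category D Declaration is held. (k) would limit (j) — the registered capacity is 1,530 units, less than the 1,990 units limit — but (l) sets (k) aside: (l) operates against (k): a current Schedule B Exemption Letter is held. (m) applies (the qualifying period is 55 days, under the 60 days limit), but is set aside by (n): (n) is triggered — a current Category 4 Exemption Letter is held. (o) applies (a current Tier 3 Notice is held), but yields to (p): (p) operates — discharge temperature exceeds 35 °C. So (d) is unavailable.
Exception (e) requires that the compliance score is below 53 points; but the compliance score is 56 points, not below 53 points, so (e) is unavailable.
Every exception is unavailable, so the rule governs.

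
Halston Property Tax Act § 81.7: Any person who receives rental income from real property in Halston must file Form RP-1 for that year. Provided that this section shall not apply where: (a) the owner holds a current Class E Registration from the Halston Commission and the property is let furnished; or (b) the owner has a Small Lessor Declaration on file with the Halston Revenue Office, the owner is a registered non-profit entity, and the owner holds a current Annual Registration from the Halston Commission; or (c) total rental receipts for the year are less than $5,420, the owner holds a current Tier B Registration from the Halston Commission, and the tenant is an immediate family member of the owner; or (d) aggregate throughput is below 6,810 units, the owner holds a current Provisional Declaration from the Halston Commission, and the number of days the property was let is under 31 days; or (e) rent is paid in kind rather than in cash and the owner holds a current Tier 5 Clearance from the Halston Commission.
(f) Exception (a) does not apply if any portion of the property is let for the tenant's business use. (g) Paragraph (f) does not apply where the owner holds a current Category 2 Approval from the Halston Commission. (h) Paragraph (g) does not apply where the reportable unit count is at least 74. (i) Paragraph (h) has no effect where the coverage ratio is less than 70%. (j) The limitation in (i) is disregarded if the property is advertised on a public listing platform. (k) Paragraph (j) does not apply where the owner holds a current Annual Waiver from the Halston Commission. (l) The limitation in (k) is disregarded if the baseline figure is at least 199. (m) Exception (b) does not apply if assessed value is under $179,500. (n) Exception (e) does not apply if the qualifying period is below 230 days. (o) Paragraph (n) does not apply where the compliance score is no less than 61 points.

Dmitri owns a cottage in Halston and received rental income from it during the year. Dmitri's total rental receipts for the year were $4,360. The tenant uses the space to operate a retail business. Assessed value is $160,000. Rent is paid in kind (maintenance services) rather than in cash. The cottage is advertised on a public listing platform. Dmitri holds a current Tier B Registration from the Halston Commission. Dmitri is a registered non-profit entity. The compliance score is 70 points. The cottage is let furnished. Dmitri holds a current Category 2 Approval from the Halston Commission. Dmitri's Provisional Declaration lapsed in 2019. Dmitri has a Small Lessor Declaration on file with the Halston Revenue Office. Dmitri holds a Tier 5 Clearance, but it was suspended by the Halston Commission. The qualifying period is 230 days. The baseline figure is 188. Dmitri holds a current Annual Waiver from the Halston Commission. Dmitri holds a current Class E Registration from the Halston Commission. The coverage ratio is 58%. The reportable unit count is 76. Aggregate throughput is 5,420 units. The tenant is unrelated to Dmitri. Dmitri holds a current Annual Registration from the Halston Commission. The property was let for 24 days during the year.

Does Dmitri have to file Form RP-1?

No — exception (a) applies; Dmitri is not required to file Form RP-1.

Exception (a) is satisfied on its face — a current Class E Registration is held; the property is let furnished. As to paragraphs (f)–(l): (f) is engaged (the space is let for business use), but yields to (g): (g) operates against (f): a current Category 2 Approval is held. (h) operates (the reportable unit count is 76, meeting the 74 threshold), but is set aside by (i): (i) operates against (h): the coverage ratio is 58%, less than the 70% limit. (j) applies (the property is publicly advertised), but is displaced by (k): (k) operates against (j): a current Annual Waiver is held. (l) is not triggered (the baseline figure is 188, short of 199), so (k) stands. (a) remains available.
Exception (b): a Small Lessor Declaration is on file; Dmitri is a registered non-profit; a current Annual Registration is held — every condition holds. Turning to paragraph (m): (m) operates — assessed value is $160,000, under the $179,500 limit. Exception (b) does not apply.
Exception (c) requires that the tenant is an immediate family member of the owner; but the tenant is unrelated to the owner, so (c) is unavailable.
Exception (d) fails — the Provisional Declaration is not current.
Exception (e) fails — the Tier 5 Clearance is not current.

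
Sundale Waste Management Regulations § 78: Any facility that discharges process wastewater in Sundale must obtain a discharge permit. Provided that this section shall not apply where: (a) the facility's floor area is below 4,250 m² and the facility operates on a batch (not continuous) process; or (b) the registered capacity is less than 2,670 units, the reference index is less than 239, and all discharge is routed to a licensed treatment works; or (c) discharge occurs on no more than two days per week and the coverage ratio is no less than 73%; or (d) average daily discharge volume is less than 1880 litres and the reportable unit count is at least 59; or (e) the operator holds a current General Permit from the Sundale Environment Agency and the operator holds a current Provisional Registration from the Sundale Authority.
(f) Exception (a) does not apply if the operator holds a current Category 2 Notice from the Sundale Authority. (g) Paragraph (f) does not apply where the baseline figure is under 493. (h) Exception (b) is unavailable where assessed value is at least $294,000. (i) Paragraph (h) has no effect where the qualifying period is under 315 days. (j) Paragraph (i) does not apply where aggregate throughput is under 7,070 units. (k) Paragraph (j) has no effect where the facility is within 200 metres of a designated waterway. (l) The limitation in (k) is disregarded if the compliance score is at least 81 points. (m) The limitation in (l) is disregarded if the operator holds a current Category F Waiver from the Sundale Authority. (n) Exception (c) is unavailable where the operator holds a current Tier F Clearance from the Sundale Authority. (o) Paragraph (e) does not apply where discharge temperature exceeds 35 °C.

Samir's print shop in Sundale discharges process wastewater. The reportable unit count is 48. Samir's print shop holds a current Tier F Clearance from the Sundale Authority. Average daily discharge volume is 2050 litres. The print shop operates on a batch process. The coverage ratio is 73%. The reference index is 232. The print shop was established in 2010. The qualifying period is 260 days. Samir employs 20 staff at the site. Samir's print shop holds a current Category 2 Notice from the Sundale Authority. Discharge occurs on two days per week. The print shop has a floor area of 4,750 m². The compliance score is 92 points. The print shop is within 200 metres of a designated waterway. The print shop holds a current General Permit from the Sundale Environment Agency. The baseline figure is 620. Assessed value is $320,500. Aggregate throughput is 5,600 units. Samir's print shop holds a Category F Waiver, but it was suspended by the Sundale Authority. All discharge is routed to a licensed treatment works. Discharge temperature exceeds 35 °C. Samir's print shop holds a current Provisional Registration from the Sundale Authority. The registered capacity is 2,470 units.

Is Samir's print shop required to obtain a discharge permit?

Yes — Samir's print shop must obtain a discharge permit.

Exception (a) requires that the facility's floor area is below 4,250 m²; but the facility's floor area is 4,750 m², not below 4,250 m², so (a) is unavailable.
Exception (b) is satisfied on its face — the registered capacity is 2,470 units, less than the 2,670 units limit; the reference index is 232, less than the 239 limit; discharge is routed to a licensed treatment works. But applying paragraphs (h)–(m): (h) operates against (b): assessed value is $320,500, meeting the $294,000 threshold. (i) would limit (h) — the qualifying period is 260 days, under the 315 days limit — but (j) sets (i) aside: (j) operates against (i): aggregate throughput is 5,600 units, under the 7,070 units limit. (k) would limit (j) — the print shop is within 200 m of a designated waterway — but (l) sets (k) aside: (l) operates against (k): the compliance score is 92 points, meeting the 81 points threshold. (m), which would lift (l), is not triggered — there is no Category F Waiver in force. (b) is therefore removed.
All of (c)'s requirements are met (discharge occurs on no more than two days per week; the coverage ratio is 73%, meeting the 73% threshold). But applying paragraph (n): (n) operates against (c): a current Tier F Clearance is held. (c) is therefore removed.
Exception (d) requires that average daily discharge volume is less than 1880 litres; but average daily discharge volume is 2050 litres, not less than 1880 litres, so (d) is unavailable.
Exception (e): a current General Permit is held; a current Provisional Registration is held — every condition holds. But applying paragraph (o): (o) is triggered — discharge temperature exceeds 35 °C. Exception (e) does not apply.
None of the exceptions is available; § 78 applies in full.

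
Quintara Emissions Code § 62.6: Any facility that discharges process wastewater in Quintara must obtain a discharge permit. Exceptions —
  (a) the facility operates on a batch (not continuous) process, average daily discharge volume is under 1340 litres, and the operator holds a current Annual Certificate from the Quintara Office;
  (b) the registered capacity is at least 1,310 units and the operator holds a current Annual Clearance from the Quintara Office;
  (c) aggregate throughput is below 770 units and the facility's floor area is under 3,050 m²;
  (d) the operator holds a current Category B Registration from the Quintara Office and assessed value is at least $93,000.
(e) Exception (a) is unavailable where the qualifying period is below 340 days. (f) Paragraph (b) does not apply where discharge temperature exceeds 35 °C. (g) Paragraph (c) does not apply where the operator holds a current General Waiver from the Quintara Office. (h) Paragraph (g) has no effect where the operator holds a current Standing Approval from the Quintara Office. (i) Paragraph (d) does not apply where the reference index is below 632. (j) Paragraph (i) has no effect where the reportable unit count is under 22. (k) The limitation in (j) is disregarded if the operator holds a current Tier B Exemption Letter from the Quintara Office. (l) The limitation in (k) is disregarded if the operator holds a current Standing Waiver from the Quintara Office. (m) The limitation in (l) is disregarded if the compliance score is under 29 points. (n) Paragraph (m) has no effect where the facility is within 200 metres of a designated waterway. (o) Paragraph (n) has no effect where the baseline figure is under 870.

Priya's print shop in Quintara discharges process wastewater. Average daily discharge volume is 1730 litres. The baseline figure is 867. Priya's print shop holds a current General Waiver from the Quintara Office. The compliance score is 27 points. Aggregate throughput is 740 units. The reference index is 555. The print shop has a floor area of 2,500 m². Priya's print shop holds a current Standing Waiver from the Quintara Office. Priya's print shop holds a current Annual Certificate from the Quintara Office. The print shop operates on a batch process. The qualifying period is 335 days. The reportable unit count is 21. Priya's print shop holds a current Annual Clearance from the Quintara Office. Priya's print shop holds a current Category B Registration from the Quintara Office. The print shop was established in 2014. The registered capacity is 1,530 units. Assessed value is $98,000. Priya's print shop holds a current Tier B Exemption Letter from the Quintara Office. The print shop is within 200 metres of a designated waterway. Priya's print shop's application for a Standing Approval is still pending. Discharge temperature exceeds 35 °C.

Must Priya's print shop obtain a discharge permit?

Exception (a) requires that average daily discharge volume is under 1340 litres; but average daily discharge volume is 1730 litres, not under 1340 litres, so (a) is unavailable.
Exception (b)'s conditions are all satisfied: the registered capacity is 1,530 units, meeting the 1,310 units threshold; a current Annual Clearance is held. Turning to paragraph (f): (f) applies — discharge temperature exceeds 35 °C. (b) is therefore removed.
Exception (c): aggregate throughput is 740 units, below the 770 units limit; the facility's floor area is 2,500 m², under the 3,050 m² limit — every condition holds. But: (g) operates — a current General Waiver is held. (h), which would lift (g), is not engaged — the Standing Approval is not current. (c) is therefore removed.
Exception (d)'s conditions are all satisfied: a current Category B Registration is held; assessed value is $98,000, meeting the $93,000 threshold. Turning to paragraphs (i)–(o): (i) applies — the reference index is 555, below the 632 limit. (j) would limit (i) — the reportable unit count is 21, under the 22 limit — but (k) sets (j) aside: (k) is engaged — a current Tier B Exemption Letter is held. (l) would limit (k) — a current Standing Waiver is held — but (m) sets (l) aside: (m) operates against (l): the compliance score is 27 points, under the 29 points limit. (n) is triggered (the print shop is within 200 m of a designated waterway), but is overridden by (o): (o) applies — the baseline figure is 867, under the 870 limit. Exception (d) does not apply.
No exception displaces § 62.6.

Yes — Priya's print shop must obtain a discharge permit.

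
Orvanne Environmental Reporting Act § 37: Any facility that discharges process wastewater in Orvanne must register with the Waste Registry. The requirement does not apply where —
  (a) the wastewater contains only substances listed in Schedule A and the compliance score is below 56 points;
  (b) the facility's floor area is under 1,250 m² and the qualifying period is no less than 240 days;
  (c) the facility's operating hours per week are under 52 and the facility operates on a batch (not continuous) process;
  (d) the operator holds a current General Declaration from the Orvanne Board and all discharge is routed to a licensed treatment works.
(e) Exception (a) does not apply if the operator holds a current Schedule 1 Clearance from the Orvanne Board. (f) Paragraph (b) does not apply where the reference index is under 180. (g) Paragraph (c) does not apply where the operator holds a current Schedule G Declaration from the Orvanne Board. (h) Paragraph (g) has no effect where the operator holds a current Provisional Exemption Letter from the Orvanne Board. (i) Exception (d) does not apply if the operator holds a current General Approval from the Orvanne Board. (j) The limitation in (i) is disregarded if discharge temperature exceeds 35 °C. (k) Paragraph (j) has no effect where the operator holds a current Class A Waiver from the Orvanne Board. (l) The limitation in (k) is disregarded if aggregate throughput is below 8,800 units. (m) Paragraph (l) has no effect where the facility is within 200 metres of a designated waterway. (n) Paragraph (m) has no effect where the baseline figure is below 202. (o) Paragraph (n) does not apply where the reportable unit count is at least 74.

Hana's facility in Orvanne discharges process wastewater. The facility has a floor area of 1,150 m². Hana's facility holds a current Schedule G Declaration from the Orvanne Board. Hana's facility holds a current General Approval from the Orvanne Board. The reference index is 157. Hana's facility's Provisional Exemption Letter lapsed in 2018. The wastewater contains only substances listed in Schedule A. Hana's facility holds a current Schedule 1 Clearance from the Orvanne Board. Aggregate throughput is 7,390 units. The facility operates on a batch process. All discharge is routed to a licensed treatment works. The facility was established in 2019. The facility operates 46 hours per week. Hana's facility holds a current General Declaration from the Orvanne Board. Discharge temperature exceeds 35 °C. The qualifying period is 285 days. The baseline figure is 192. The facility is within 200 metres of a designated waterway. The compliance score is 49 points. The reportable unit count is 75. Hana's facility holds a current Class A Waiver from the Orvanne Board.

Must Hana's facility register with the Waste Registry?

Exception (a) is satisfied on its face — the wastewater is Schedule-A-only; the compliance score is 49 points, below the 56 points limit. However, paragraph (e) must be considered: (e) applies — a current Schedule 1 Clearance is held. (a) is therefore removed.
Exception (b) is satisfied on its face — the facility's floor area is 1,150 m², under the 1,250 m² limit; the qualifying period is 285 days, meeting the 240 days threshold. However, paragraph (f) must be considered: (f) operates against (b): the reference index is 157, under the 180 limit. (b) is therefore removed.
All of (c)'s requirements are met (the facility's operating hours per week are 46, under the 52 limit; the facility operates on a batch process). But applying paragraphs (g)–(h): (g) operates — a current Schedule G Declaration is held. (h), which would lift (g), is inapplicable — no current Provisional Exemption Letter is held. Exception (c) does not apply.
Exception (d)'s conditions are all satisfied: a current General Declaration is held; discharge is routed to a licensed treatment works. But applying paragraphs (i)–(o): (i) is triggered — a current General Approval is held. (j) would limit (i) — discharge temperature exceeds 35 °C — but (k) sets (j) aside: (k) is engaged — a current Class A Waiver is held. (l) is triggered (aggregate throughput is 7,390 units, below the 8,800 units limit), but is displaced by (m): (m) applies — the facility is within 200 m of a designated waterway. (n) is engaged (the baseline figure is 192, below the 202 limit), but is overridden by (o): (o) operates against (n): the reportable unit count is 75, meeting the 74 threshold. (d) is therefore removed.
Every exception is unavailable, so the rule governs.

Yes — Hana's facility must register with the Waste Registry.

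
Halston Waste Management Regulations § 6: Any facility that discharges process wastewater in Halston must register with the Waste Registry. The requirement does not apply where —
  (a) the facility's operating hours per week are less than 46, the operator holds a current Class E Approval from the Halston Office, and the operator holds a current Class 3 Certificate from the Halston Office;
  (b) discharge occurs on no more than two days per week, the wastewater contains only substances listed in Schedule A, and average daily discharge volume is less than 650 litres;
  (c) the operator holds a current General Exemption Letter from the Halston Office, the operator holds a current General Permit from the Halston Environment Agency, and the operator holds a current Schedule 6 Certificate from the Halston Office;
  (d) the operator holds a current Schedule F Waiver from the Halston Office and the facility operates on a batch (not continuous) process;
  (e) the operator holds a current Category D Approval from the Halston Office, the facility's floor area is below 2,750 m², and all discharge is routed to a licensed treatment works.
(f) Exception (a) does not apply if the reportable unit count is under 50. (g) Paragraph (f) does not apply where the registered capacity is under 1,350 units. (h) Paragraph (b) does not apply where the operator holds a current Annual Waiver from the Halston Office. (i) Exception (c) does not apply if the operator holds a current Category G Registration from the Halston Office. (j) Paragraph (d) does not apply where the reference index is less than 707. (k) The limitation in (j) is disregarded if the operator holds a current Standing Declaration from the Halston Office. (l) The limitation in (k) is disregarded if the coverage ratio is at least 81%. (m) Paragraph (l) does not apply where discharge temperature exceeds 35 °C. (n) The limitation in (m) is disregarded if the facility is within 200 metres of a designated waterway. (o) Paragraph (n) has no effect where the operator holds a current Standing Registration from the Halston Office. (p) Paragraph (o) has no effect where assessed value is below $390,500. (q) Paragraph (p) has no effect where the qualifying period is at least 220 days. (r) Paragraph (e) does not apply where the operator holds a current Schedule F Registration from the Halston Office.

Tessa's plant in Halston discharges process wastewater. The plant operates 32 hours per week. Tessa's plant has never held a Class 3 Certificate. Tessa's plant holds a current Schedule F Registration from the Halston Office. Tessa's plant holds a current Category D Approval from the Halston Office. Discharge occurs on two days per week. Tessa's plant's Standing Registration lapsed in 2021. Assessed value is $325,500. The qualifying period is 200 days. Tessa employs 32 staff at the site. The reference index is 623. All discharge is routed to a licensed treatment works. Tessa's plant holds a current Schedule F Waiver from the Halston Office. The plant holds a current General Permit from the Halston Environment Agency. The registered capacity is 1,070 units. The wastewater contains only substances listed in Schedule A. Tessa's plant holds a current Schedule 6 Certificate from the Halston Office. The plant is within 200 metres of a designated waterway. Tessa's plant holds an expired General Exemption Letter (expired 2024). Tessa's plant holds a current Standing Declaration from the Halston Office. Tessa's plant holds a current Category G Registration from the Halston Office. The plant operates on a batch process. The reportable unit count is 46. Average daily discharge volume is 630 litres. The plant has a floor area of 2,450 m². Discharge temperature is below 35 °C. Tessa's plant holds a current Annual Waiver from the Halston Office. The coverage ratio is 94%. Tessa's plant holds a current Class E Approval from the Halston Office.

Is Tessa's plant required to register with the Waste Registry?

Exception (a) fails — the Class 3 Certificate is not current.
Exception (b) is satisfied on its face — discharge occurs on no more than two days per week; the wastewater is Schedule-A-only; average daily discharge volume is 630 litres, less than the 650 litres limit. But: (h) operates against (b): a current Annual Waiver is held. So (b) is unavailable.
Exception (c) requires that the operator holds a current General Exemption Letter from the Halston Office; but there is no General Exemption Letter in force, so (c) is unavailable.
Exception (d): a current Schedule F Waiver is held; the facility operates on a batch process — every condition holds. But applying paragraphs (j)–(q): (j) is triggered — the reference index is 623, less than the 707 limit. (k) applies (a current Standing Declaration is held), but is set aside by (l): (l) is engaged — the coverage ratio is 94%, meeting the 81% threshold. (m) is inapplicable (discharge temperature is below 35 °C), so (l) stands. (d) is therefore removed.
Exception (e): a current Category D Approval is held; the facility's floor area is 2,450 m², below the 2,750 m² limit; discharge is routed to a licensed treatment works — every condition holds. Turning to paragraph (r): (r) is engaged — a current Schedule F Registration is held. So (e) is unavailable.
None of the exceptions is available; § 6 applies in full.

Yes — Tessa's plant must register with the Waste Registry.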